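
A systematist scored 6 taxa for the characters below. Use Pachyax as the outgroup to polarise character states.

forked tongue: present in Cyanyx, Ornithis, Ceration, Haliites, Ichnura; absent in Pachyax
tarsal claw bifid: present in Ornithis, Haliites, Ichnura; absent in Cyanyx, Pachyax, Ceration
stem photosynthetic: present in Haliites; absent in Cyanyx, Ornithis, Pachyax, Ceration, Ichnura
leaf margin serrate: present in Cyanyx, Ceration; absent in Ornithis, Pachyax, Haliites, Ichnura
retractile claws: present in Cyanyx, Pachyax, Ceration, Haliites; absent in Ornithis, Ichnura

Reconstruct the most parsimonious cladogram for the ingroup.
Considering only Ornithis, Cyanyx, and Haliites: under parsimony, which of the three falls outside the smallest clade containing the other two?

Character polarity is set by the outgroup: the derived state is whichever differs from the outgroup's state, so for retractile claws the derived state is 'absent', and for the remaining characters it is 'present'.
All ingroup taxa share the derived state 'present' for forked tongue; it defines the ingroup but does not resolve relationships within it.
tarsal claw bifid (derived state 'present') is shared by Haliites, Ichnura, and Ornithis — a synapomorphy uniting that clade.
stem photosynthetic: derived state 'present' in Haliites only — an autapomorphy, so it tells us nothing about relationships among taxa.
Only Ceration and Cyanyx show the derived state 'present' for leaf margin serrate, supporting them as a clade.
retractile claws (derived state 'absent') is shared by Ichnura and Ornithis — a synapomorphy uniting that clade.
Most parsimonious ingroup topology: (((Ichnura,Ornithis),Haliites),(Ceration,Cyanyx)).
Ornithis and Haliites share a more recent common ancestor with each other than either does with Cyanyx, so Cyanyx is the least closely related of the three.

Cyanyx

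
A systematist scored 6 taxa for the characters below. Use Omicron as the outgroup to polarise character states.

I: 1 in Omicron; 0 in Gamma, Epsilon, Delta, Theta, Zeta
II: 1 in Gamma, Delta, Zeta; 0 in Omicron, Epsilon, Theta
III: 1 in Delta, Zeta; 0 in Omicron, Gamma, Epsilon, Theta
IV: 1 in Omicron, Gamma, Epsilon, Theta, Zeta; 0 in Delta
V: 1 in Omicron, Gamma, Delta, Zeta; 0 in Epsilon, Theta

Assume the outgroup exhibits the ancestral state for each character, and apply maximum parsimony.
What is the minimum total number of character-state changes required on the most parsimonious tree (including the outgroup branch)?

5

Character polarity is set by the outgroup: the derived state is whichever differs from the outgroup's state, so for I, IV, V the derived state is '0', and for the remaining characters it is '1'.
All ingroup taxa share the derived state '0' for I; it defines the ingroup but does not resolve relationships within it.
II (derived state '1') is shared by Delta, Gamma, and Zeta — a synapomorphy uniting that clade.
III: derived state '1' in Delta and Zeta only — synapomorphy for {Delta, Zeta}.
IV (derived state '0') is unique to Delta (autapomorphy; uninformative for grouping).
V: derived state '0' in Epsilon and Theta only — synapomorphy for {Epsilon, Theta}.
Most parsimonious ingroup topology: ((Gamma,(Delta,Zeta)),(Epsilon,Theta)).
Changes per character on this tree: I: 1; II: 1; III: 1; IV: 1; V: 1.
Total = 5.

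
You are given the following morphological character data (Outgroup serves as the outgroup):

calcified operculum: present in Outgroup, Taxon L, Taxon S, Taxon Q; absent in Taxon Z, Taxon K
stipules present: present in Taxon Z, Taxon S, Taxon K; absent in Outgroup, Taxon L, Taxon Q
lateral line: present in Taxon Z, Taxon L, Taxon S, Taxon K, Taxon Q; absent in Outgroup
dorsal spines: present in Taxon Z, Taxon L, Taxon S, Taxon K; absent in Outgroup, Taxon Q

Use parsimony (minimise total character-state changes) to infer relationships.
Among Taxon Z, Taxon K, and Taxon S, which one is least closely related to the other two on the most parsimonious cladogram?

Character polarity is set by the outgroup: the derived state is whichever differs from the outgroup's state, so for calcified operculum the derived state is 'absent', and for the remaining characters it is 'present'.
calcified operculum: derived state 'absent' in Taxon K and Taxon Z only — synapomorphy for {Taxon K, Taxon Z}.
stipules present (derived state 'present') is shared by Taxon K, Taxon S, and Taxon Z — a synapomorphy uniting that clade.
lateral line (derived state 'present') is shared by all ingroup taxa — unites the whole ingroup.
dorsal spines: derived state 'present' in Taxon K, Taxon L, Taxon S, and Taxon Z only — synapomorphy for {Taxon K, Taxon L, Taxon S, Taxon Z}.
Most parsimonious ingroup topology: ((((Taxon Z,Taxon K),Taxon S),Taxon L),Taxon Q).
Taxon Z and Taxon K share a more recent common ancestor with each other than either does with Taxon S, so Taxon S is the least closely related of the three.

Taxon S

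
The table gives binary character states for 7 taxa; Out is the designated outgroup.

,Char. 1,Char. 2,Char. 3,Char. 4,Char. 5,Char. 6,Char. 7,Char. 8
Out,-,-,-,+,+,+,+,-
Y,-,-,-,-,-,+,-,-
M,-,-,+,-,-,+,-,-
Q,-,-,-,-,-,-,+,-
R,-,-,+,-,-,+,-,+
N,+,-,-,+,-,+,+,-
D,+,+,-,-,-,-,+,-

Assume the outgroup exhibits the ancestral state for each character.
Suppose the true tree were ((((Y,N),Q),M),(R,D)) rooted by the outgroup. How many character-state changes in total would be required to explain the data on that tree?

14

Map each character onto ((((Y,N),Q),M),(R,D)) (rooted by Out) and count the minimum state changes it requires (Fitch parsimony):
Char. 1: 2; Char. 2: 1; Char. 3: 2; Char. 4: 2; Char. 5: 1; Char. 6: 2; Char. 7: 3; Char. 8: 1.
Total tree length = 14.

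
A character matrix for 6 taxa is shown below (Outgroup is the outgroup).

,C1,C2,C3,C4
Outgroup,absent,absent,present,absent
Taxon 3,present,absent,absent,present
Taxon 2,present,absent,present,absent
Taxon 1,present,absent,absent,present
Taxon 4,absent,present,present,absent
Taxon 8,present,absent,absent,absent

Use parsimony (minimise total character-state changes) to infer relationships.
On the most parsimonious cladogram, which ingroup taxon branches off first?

Character polarity is set by the outgroup: the derived state is whichever differs from the outgroup's state, so for C3 the derived state is 'absent', and for the remaining characters it is 'present'.
C1: derived state 'present' in Taxon 1, Taxon 2, Taxon 3, and Taxon 8 only — synapomorphy for {Taxon 1, Taxon 2, Taxon 3, Taxon 8}.
C2: derived state 'present' in Taxon 4 only — an autapomorphy, so it tells us nothing about relationships among taxa.
Only Taxon 1, Taxon 3, and Taxon 8 show the derived state 'absent' for C3, supporting them as a clade.
C4 (derived state 'present') is shared by Taxon 1 and Taxon 3 — a synapomorphy uniting that clade.
Most parsimonious ingroup topology: ((((Taxon 3,Taxon 1),Taxon 8),Taxon 2),Taxon 4).
Taxon 4 is sister to the clade containing all other ingroup taxa, so it is the earliest-diverging (most basal) ingroup lineage.

Taxon 4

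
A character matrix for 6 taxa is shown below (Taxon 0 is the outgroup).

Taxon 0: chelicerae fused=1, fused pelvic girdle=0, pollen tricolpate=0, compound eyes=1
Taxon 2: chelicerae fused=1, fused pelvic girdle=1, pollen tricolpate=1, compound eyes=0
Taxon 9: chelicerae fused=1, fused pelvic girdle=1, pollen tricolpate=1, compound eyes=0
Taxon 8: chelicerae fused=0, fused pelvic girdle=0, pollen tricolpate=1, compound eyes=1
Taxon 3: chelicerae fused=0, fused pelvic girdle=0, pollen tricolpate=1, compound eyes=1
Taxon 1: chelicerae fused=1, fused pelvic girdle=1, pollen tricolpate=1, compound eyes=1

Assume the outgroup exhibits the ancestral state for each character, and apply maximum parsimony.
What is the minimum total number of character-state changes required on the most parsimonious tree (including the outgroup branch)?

Character polarity is set by the outgroup: the derived state is whichever differs from the outgroup's state, so for chelicerae fused, compound eyes the derived state is '0', and for the remaining characters it is '1'.
chelicerae fused (derived state '0') is shared by Taxon 3 and Taxon 8 — a synapomorphy uniting that clade.
fused pelvic girdle: derived state '1' in Taxon 1, Taxon 2, and Taxon 9 only — synapomorphy for {Taxon 1, Taxon 2, Taxon 9}.
All ingroup taxa share the derived state '1' for pollen tricolpate; it defines the ingroup but does not resolve relationships within it.
compound eyes: derived state '0' in Taxon 2 and Taxon 9 only — synapomorphy for {Taxon 2, Taxon 9}.
Most parsimonious ingroup topology: (((Taxon 2,Taxon 9),Taxon 1),(Taxon 8,Taxon 3)).
Changes per character on this tree: chelicerae fused: 1; fused pelvic girdle: 1; pollen tricolpate: 1; compound eyes: 1.
Total = 4.

4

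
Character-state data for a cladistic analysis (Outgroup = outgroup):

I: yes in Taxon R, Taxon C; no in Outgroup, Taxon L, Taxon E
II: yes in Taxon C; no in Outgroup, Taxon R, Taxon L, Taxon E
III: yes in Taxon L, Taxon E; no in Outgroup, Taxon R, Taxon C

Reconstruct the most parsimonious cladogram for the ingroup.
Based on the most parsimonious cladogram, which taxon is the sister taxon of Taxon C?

Taxon R

The outgroup has state 'no' for every character, so 'yes' is the derived state throughout.
Only Taxon C and Taxon R show the derived state 'yes' for I, supporting them as a clade.
II (derived state 'yes') is unique to Taxon C (autapomorphy; uninformative for grouping).
Only Taxon E and Taxon L show the derived state 'yes' for III, supporting them as a clade.
Most parsimonious ingroup topology: ((Taxon R,Taxon C),(Taxon L,Taxon E)).
Taxon C and Taxon R form a cherry on this tree, so they are sister taxa.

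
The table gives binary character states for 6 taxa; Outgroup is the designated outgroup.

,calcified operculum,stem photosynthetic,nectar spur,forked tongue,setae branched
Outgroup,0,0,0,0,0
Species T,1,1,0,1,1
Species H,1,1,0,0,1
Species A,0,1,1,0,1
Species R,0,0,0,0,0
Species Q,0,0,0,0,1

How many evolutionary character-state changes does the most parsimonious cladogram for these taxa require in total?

5

The outgroup has state '0' for every character, so '1' is the derived state throughout.
calcified operculum: derived state '1' in Species H and Species T only — synapomorphy for {Species H, Species T}.
stem photosynthetic: derived state '1' in Species A, Species H, and Species T only — synapomorphy for {Species A, Species H, Species T}.
nectar spur (derived state '1') is unique to Species A (autapomorphy; uninformative for grouping).
forked tongue (derived state '1') is unique to Species T (autapomorphy; uninformative for grouping).
setae branched (derived state '1') is shared by Species A, Species H, Species Q, and Species T — a synapomorphy uniting that clade.
Most parsimonious ingroup topology: ((((Species T,Species H),Species A),Species Q),Species R).
Changes per character on this tree: calcified operculum: 1; stem photosynthetic: 1; nectar spur: 1; forked tongue: 1; setae branched: 1.
Total = 5.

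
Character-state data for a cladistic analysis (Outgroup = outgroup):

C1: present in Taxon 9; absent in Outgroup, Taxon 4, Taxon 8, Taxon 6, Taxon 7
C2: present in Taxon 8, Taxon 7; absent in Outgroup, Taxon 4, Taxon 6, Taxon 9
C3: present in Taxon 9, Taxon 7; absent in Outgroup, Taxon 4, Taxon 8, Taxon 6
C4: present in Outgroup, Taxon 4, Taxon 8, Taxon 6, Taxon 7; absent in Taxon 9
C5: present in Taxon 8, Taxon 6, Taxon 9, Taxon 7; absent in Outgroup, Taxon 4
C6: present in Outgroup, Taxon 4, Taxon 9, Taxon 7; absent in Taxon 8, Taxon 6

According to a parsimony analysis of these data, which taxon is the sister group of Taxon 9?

Character polarity is set by the outgroup: the derived state is whichever differs from the outgroup's state, so for C4, C6 the derived state is 'absent', and for the remaining characters it is 'present'.
C1 (derived state 'present') is unique to Taxon 9 (autapomorphy; uninformative for grouping).
C2 groups Taxon 7 and Taxon 8, which is incompatible with the clades supported by the remaining characters; treating it as convergent (homoplasy) costs fewer steps than any alternative tree.
C3 (derived state 'present') is shared by Taxon 7 and Taxon 9 — a synapomorphy uniting that clade.
C4: derived state 'absent' in Taxon 9 only — an autapomorphy, so it tells us nothing about relationships among taxa.
Only Taxon 6, Taxon 7, Taxon 8, and Taxon 9 show the derived state 'present' for C5, supporting them as a clade.
C6: derived state 'absent' in Taxon 6 and Taxon 8 only — synapomorphy for {Taxon 6, Taxon 8}.
Most parsimonious ingroup topology: (Taxon 4,((Taxon 8,Taxon 6),(Taxon 9,Taxon 7))).
Taxon 9 and Taxon 7 form a cherry on this tree, so they are sister taxa.

Taxon 7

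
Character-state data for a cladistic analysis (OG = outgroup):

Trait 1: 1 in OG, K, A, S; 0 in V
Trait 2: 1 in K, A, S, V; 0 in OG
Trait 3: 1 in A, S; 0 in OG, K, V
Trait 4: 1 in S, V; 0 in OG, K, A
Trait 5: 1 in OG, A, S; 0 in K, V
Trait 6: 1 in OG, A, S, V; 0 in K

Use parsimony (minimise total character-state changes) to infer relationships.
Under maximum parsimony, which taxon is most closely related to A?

S

Character polarity is set by the outgroup: the derived state is whichever differs from the outgroup's state, so for Trait 1, Trait 5, Trait 6 the derived state is '0', and for the remaining characters it is '1'.
Trait 1: derived state '0' in V only — an autapomorphy, so it tells us nothing about relationships among taxa.
All ingroup taxa share the derived state '1' for Trait 2; it defines the ingroup but does not resolve relationships within it.
Only A and S show the derived state '1' for Trait 3, supporting them as a clade.
Trait 4 groups S and V, which is incompatible with the clades supported by the remaining characters; treating it as convergent (homoplasy) costs fewer steps than any alternative tree.
Only K and V show the derived state '0' for Trait 5, supporting them as a clade.
Trait 6: derived state '0' in K only — an autapomorphy, so it tells us nothing about relationships among taxa.
Most parsimonious ingroup topology: ((K,V),(A,S)).
A and S form a cherry on this tree, so they are sister taxa.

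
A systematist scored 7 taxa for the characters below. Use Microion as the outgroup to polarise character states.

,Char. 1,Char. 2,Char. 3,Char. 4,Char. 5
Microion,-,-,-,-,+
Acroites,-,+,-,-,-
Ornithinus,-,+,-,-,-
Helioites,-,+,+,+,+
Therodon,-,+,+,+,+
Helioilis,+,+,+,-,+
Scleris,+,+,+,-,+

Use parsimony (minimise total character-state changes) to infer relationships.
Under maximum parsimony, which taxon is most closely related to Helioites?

Therodon

Character polarity is set by the outgroup: the derived state is whichever differs from the outgroup's state, so for Char. 5 the derived state is '-', and for the remaining characters it is '+'.
Only Helioilis and Scleris show the derived state '+' for Char. 1, supporting them as a clade.
Char. 2 (derived state '+') is shared by all ingroup taxa — unites the whole ingroup.
Only Helioilis, Helioites, Scleris, and Therodon show the derived state '+' for Char. 3, supporting them as a clade.
Char. 4 (derived state '+') is shared by Helioites and Therodon — a synapomorphy uniting that clade.
Char. 5: derived state '-' in Acroites and Ornithinus only — synapomorphy for {Acroites, Ornithinus}.
Most parsimonious ingroup topology: ((Acroites,Ornithinus),((Helioites,Therodon),(Helioilis,Scleris))).
Helioites and Therodon form a cherry on this tree, so they are sister taxa.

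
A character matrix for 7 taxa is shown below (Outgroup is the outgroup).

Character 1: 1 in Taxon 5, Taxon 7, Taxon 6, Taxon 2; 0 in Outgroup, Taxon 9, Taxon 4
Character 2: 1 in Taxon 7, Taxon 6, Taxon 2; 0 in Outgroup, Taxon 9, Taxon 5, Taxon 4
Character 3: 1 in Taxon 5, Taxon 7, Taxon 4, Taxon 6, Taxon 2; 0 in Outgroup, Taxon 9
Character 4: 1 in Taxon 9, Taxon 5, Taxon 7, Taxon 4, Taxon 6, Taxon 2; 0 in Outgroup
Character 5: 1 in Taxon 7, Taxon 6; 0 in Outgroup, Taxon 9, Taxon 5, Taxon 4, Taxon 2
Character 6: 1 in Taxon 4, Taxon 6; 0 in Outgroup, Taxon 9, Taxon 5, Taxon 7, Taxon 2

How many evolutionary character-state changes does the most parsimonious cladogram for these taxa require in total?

7

The outgroup has state '0' for every character, so '1' is the derived state throughout.
Only Taxon 2, Taxon 5, Taxon 6, and Taxon 7 show the derived state '1' for Character 1, supporting them as a clade.
Character 2 (derived state '1') is shared by Taxon 2, Taxon 6, and Taxon 7 — a synapomorphy uniting that clade.
Only Taxon 2, Taxon 4, Taxon 5, Taxon 6, and Taxon 7 show the derived state '1' for Character 3, supporting them as a clade.
Character 4 (derived state '1') is shared by all ingroup taxa — unites the whole ingroup.
Only Taxon 6 and Taxon 7 show the derived state '1' for Character 5, supporting them as a clade.
Character 6 (state '1') occurs in Taxon 4 and Taxon 6 but conflicts with the nesting implied by the other characters — most parsimoniously interpreted as homoplasy.
Most parsimonious ingroup topology: (Taxon 9,((Taxon 5,((Taxon 7,Taxon 6),Taxon 2)),Taxon 4)).
Changes per character on this tree: Character 1: 1; Character 2: 1; Character 3: 1; Character 4: 1; Character 5: 1; Character 6: 2.
Total = 7.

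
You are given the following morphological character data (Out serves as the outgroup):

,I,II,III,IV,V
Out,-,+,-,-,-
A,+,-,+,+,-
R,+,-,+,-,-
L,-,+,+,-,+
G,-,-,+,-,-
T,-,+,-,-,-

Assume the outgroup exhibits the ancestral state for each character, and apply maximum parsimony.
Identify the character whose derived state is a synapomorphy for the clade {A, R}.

Character polarity is set by the outgroup: the derived state is whichever differs from the outgroup's state, so for II the derived state is '-', and for the remaining characters it is '+'.
I: derived state '+' in A and R only — synapomorphy for {A, R}.
Only A, G, and R show the derived state '-' for II, supporting them as a clade.
III: derived state '+' in A, G, L, and R only — synapomorphy for {A, G, L, R}.
IV (derived state '+') is unique to A (autapomorphy; uninformative for grouping).
V (derived state '+') is unique to L (autapomorphy; uninformative for grouping).
Most parsimonious ingroup topology: ((((A,R),G),L),T).
The clade {A, R} is supported by I: its derived state '+' occurs in exactly those taxa and in no other taxon (including the outgroup).

I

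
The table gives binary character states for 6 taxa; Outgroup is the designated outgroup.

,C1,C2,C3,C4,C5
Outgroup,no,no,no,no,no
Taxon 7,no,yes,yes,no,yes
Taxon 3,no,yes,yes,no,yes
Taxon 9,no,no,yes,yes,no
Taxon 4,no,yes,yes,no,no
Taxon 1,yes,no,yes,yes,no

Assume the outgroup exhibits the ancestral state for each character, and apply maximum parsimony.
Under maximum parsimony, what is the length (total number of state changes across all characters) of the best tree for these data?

5

The outgroup has state 'no' for every character, so 'yes' is the derived state throughout.
C1: derived state 'yes' in Taxon 1 only — an autapomorphy, so it tells us nothing about relationships among taxa.
C2 (derived state 'yes') is shared by Taxon 3, Taxon 4, and Taxon 7 — a synapomorphy uniting that clade.
C3 (derived state 'yes') is shared by all ingroup taxa — unites the whole ingroup.
C4: derived state 'yes' in Taxon 1 and Taxon 9 only — synapomorphy for {Taxon 1, Taxon 9}.
Only Taxon 3 and Taxon 7 show the derived state 'yes' for C5, supporting them as a clade.
Most parsimonious ingroup topology: (((Taxon 7,Taxon 3),Taxon 4),(Taxon 9,Taxon 1)).
Changes per character on this tree: C1: 1; C2: 1; C3: 1; C4: 1; C5: 1.
Total = 5.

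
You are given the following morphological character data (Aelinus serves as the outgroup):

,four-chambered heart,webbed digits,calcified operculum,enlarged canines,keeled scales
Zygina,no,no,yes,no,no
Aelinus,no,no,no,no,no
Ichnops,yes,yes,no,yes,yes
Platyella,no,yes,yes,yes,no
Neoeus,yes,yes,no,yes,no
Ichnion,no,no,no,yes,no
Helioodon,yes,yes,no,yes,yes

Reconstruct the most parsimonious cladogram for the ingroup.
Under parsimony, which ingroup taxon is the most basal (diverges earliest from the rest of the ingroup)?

Zygina

The outgroup has state 'no' for every character, so 'yes' is the derived state throughout.
four-chambered heart: derived state 'yes' in Helioodon, Ichnops, and Neoeus only — synapomorphy for {Helioodon, Ichnops, Neoeus}.
Only Helioodon, Ichnops, Neoeus, and Platyella show the derived state 'yes' for webbed digits, supporting them as a clade.
calcified operculum groups Platyella and Zygina, which is incompatible with the clades supported by the remaining characters; treating it as convergent (homoplasy) costs fewer steps than any alternative tree.
Only Helioodon, Ichnion, Ichnops, Neoeus, and Platyella show the derived state 'yes' for enlarged canines, supporting them as a clade.
Only Helioodon and Ichnops show the derived state 'yes' for keeled scales, supporting them as a clade.
Most parsimonious ingroup topology: (((((Ichnops,Helioodon),Neoeus),Platyella),Ichnion),Zygina).
Zygina is sister to the clade containing all other ingroup taxa, so it is the earliest-diverging (most basal) ingroup lineage.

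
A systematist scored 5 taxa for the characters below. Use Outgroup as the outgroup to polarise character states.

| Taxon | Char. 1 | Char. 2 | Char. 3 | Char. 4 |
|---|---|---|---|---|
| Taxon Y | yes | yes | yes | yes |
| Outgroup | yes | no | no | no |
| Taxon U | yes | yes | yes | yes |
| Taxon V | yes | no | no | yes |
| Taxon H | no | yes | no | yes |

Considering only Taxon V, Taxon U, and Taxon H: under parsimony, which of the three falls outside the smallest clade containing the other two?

Character polarity is set by the outgroup: the derived state is whichever differs from the outgroup's state, so for Char. 1 the derived state is 'no', and for the remaining characters it is 'yes'.
Char. 1: derived state 'no' in Taxon H only — an autapomorphy, so it tells us nothing about relationships among taxa.
Char. 2 (derived state 'yes') is shared by Taxon H, Taxon U, and Taxon Y — a synapomorphy uniting that clade.
Char. 3: derived state 'yes' in Taxon U and Taxon Y only — synapomorphy for {Taxon U, Taxon Y}.
All ingroup taxa share the derived state 'yes' for Char. 4; it defines the ingroup but does not resolve relationships within it.
Most parsimonious ingroup topology: (Taxon V,((Taxon Y,Taxon U),Taxon H)).
Taxon H and Taxon U share a more recent common ancestor with each other than either does with Taxon V, so Taxon V is the least closely related of the three.

Taxon V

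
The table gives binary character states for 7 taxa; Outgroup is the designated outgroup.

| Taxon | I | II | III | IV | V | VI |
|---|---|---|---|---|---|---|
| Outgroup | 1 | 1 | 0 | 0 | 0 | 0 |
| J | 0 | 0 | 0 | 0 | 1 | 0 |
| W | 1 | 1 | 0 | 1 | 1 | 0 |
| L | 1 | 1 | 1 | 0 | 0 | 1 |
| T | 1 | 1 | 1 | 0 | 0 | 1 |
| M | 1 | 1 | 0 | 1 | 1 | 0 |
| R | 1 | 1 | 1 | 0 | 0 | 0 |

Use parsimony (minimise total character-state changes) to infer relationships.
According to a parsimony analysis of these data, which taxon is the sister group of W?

M

Character polarity is set by the outgroup: the derived state is whichever differs from the outgroup's state, so for I, II the derived state is '0', and for the remaining characters it is '1'.
I (derived state '0') is unique to J (autapomorphy; uninformative for grouping).
II (derived state '0') is unique to J (autapomorphy; uninformative for grouping).
III (derived state '1') is shared by L, R, and T — a synapomorphy uniting that clade.
Only M and W show the derived state '1' for IV, supporting them as a clade.
Only J, M, and W show the derived state '1' for V, supporting them as a clade.
VI: derived state '1' in L and T only — synapomorphy for {L, T}.
Most parsimonious ingroup topology: ((J,(W,M)),((L,T),R)).
W and M form a cherry on this tree, so they are sister taxa.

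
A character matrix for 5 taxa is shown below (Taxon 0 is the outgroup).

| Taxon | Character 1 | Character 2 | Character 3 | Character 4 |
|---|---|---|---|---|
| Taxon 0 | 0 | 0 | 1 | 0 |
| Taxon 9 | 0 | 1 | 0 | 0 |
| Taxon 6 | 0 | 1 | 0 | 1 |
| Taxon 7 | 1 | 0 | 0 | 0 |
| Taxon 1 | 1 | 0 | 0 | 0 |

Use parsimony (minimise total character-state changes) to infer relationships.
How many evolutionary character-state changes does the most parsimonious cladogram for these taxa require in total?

Character polarity is set by the outgroup: the derived state is whichever differs from the outgroup's state, so for Character 3 the derived state is '0', and for the remaining characters it is '1'.
Character 1 (derived state '1') is shared by Taxon 1 and Taxon 7 — a synapomorphy uniting that clade.
Only Taxon 6 and Taxon 9 show the derived state '1' for Character 2, supporting them as a clade.
All ingroup taxa share the derived state '0' for Character 3; it defines the ingroup but does not resolve relationships within it.
Character 4: derived state '1' in Taxon 6 only — an autapomorphy, so it tells us nothing about relationships among taxa.
Most parsimonious ingroup topology: ((Taxon 9,Taxon 6),(Taxon 7,Taxon 1)).
Changes per character on this tree: Character 1: 1; Character 2: 1; Character 3: 1; Character 4: 1.
Total = 4.

4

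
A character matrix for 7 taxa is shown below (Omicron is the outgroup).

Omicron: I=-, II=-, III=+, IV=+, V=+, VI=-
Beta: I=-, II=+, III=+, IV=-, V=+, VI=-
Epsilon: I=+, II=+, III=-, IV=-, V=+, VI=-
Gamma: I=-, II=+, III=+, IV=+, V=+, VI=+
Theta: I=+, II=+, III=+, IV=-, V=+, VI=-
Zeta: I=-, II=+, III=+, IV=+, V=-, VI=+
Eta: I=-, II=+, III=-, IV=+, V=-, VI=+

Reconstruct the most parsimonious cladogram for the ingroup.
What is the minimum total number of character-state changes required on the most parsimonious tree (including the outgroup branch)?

Character polarity is set by the outgroup: the derived state is whichever differs from the outgroup's state, so for III, IV, V the derived state is '-', and for the remaining characters it is '+'.
I (derived state '+') is shared by Epsilon and Theta — a synapomorphy uniting that clade.
II (derived state '+') is shared by all ingroup taxa — unites the whole ingroup.
III groups Epsilon and Eta, which is incompatible with the clades supported by the remaining characters; treating it as convergent (homoplasy) costs fewer steps than any alternative tree.
IV (derived state '-') is shared by Beta, Epsilon, and Theta — a synapomorphy uniting that clade.
Only Eta and Zeta show the derived state '-' for V, supporting them as a clade.
Only Eta, Gamma, and Zeta show the derived state '+' for VI, supporting them as a clade.
Most parsimonious ingroup topology: (((Theta,Epsilon),Beta),((Eta,Zeta),Gamma)).
Changes per character on this tree: I: 1; II: 1; III: 2; IV: 1; V: 1; VI: 1.
Total = 7.

7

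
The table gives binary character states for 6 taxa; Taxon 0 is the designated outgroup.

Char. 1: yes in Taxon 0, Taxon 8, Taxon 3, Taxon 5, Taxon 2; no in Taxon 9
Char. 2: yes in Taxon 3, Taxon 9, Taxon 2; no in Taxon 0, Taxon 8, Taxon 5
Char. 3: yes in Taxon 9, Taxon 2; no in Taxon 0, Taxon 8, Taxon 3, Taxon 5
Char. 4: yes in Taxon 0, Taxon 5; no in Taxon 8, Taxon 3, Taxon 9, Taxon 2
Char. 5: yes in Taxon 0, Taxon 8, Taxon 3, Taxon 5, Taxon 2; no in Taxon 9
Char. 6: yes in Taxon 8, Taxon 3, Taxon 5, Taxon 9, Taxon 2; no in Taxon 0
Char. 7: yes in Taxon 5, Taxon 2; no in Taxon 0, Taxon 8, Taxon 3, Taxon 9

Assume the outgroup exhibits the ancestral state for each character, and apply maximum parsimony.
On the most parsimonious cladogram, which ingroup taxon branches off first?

Character polarity is set by the outgroup: the derived state is whichever differs from the outgroup's state, so for Char. 1, Char. 4, Char. 5 the derived state is 'no', and for the remaining characters it is 'yes'.
Char. 1: derived state 'no' in Taxon 9 only — an autapomorphy, so it tells us nothing about relationships among taxa.
Only Taxon 2, Taxon 3, and Taxon 9 show the derived state 'yes' for Char. 2, supporting them as a clade.
Only Taxon 2 and Taxon 9 show the derived state 'yes' for Char. 3, supporting them as a clade.
Char. 4 (derived state 'no') is shared by Taxon 2, Taxon 3, Taxon 8, and Taxon 9 — a synapomorphy uniting that clade.
Char. 5 (derived state 'no') is unique to Taxon 9 (autapomorphy; uninformative for grouping).
Char. 6 (derived state 'yes') is shared by all ingroup taxa — unites the whole ingroup.
Char. 7 groups Taxon 2 and Taxon 5, which is incompatible with the clades supported by the remaining characters; treating it as convergent (homoplasy) costs fewer steps than any alternative tree.
Most parsimonious ingroup topology: ((Taxon 8,(Taxon 3,(Taxon 9,Taxon 2))),Taxon 5).
Taxon 5 is sister to the clade containing all other ingroup taxa, so it is the earliest-diverging (most basal) ingroup lineage.

Taxon 5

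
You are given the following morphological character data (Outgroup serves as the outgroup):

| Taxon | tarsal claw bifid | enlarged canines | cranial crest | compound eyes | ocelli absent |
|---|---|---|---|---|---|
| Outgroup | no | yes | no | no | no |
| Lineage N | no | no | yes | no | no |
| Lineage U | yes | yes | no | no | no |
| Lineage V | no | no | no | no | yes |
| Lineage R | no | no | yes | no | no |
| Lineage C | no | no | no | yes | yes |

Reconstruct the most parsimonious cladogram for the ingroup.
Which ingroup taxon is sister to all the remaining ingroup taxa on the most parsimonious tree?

Lineage U

Character polarity is set by the outgroup: the derived state is whichever differs from the outgroup's state, so for enlarged canines the derived state is 'no', and for the remaining characters it is 'yes'.
tarsal claw bifid: derived state 'yes' in Lineage U only — an autapomorphy, so it tells us nothing about relationships among taxa.
enlarged canines: derived state 'no' in Lineage C, Lineage N, Lineage R, and Lineage V only — synapomorphy for {Lineage C, Lineage N, Lineage R, Lineage V}.
cranial crest (derived state 'yes') is shared by Lineage N and Lineage R — a synapomorphy uniting that clade.
compound eyes: derived state 'yes' in Lineage C only — an autapomorphy, so it tells us nothing about relationships among taxa.
ocelli absent: derived state 'yes' in Lineage C and Lineage V only — synapomorphy for {Lineage C, Lineage V}.
Most parsimonious ingroup topology: (((Lineage N,Lineage R),(Lineage V,Lineage C)),Lineage U).
Lineage U is sister to the clade containing all other ingroup taxa, so it is the earliest-diverging (most basal) ingroup lineage.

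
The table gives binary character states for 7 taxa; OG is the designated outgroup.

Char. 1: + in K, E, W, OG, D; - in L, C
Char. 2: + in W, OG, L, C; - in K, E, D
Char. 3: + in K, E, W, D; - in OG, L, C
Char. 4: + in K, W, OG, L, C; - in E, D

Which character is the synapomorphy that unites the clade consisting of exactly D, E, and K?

Character polarity is set by the outgroup: the derived state is whichever differs from the outgroup's state, so for Char. 1, Char. 2, Char. 4 the derived state is '-', and for the remaining characters it is '+'.
Char. 1 (derived state '-') is shared by C and L — a synapomorphy uniting that clade.
Char. 2: derived state '-' in D, E, and K only — synapomorphy for {D, E, K}.
Char. 3 (derived state '+') is shared by D, E, K, and W — a synapomorphy uniting that clade.
Char. 4: derived state '-' in D and E only — synapomorphy for {D, E}.
Most parsimonious ingroup topology: ((((D,E),K),W),(L,C)).
The clade {D, E, K} is supported by Char. 2: its derived state '-' occurs in exactly those taxa and in no other taxon (including the outgroup).

Char. 2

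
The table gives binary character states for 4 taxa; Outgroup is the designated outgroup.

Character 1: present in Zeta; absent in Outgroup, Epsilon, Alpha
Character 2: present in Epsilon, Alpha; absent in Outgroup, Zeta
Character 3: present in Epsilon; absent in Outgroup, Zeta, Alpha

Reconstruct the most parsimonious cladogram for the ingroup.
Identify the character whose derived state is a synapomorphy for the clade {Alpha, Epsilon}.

Character 2

The outgroup has state 'absent' for every character, so 'present' is the derived state throughout.
Character 1 (derived state 'present') is unique to Zeta (autapomorphy; uninformative for grouping).
Character 2: derived state 'present' in Alpha and Epsilon only — synapomorphy for {Alpha, Epsilon}.
Character 3 (derived state 'present') is unique to Epsilon (autapomorphy; uninformative for grouping).
Most parsimonious ingroup topology: ((Epsilon,Alpha),Zeta).
The clade {Alpha, Epsilon} is supported by Character 2: its derived state 'present' occurs in exactly those taxa and in no other taxon (including the outgroup).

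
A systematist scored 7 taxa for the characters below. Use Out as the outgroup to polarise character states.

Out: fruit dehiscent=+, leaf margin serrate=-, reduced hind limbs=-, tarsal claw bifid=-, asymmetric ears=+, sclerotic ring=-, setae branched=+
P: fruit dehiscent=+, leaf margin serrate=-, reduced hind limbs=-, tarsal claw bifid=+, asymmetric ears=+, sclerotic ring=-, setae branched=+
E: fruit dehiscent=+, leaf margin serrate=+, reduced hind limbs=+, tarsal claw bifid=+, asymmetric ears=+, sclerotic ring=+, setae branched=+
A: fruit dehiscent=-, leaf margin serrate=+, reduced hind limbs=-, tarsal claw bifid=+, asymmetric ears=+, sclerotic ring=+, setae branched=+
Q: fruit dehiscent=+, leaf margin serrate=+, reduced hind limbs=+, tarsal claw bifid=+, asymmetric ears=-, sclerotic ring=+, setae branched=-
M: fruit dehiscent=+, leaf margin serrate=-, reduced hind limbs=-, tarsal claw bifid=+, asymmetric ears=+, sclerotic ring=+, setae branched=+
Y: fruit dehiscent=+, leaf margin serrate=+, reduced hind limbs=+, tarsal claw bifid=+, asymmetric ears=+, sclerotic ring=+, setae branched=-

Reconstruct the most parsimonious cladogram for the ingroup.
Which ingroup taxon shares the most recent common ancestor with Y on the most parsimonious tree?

Character polarity is set by the outgroup: the derived state is whichever differs from the outgroup's state, so for fruit dehiscent, asymmetric ears, setae branched the derived state is '-', and for the remaining characters it is '+'.
fruit dehiscent: derived state '-' in A only — an autapomorphy, so it tells us nothing about relationships among taxa.
leaf margin serrate: derived state '+' in A, E, Q, and Y only — synapomorphy for {A, E, Q, Y}.
Only E, Q, and Y show the derived state '+' for reduced hind limbs, supporting them as a clade.
All ingroup taxa share the derived state '+' for tarsal claw bifid; it defines the ingroup but does not resolve relationships within it.
asymmetric ears: derived state '-' in Q only — an autapomorphy, so it tells us nothing about relationships among taxa.
sclerotic ring (derived state '+') is shared by A, E, M, Q, and Y — a synapomorphy uniting that clade.
Only Q and Y show the derived state '-' for setae branched, supporting them as a clade.
Most parsimonious ingroup topology: (P,(((E,(Q,Y)),A),M)).
Y and Q form a cherry on this tree, so they are sister taxa.

Q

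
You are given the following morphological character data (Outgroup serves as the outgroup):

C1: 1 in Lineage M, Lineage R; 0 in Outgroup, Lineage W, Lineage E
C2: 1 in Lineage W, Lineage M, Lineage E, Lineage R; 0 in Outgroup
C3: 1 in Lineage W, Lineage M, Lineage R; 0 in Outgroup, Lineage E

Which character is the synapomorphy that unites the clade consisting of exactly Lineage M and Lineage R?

The outgroup has state '0' for every character, so '1' is the derived state throughout.
C1: derived state '1' in Lineage M and Lineage R only — synapomorphy for {Lineage M, Lineage R}.
All ingroup taxa share the derived state '1' for C2; it defines the ingroup but does not resolve relationships within it.
Only Lineage M, Lineage R, and Lineage W show the derived state '1' for C3, supporting them as a clade.
Most parsimonious ingroup topology: ((Lineage W,(Lineage M,Lineage R)),Lineage E).
The clade {Lineage M, Lineage R} is supported by C1: its derived state '1' occurs in exactly those taxa and in no other taxon (including the outgroup).

C1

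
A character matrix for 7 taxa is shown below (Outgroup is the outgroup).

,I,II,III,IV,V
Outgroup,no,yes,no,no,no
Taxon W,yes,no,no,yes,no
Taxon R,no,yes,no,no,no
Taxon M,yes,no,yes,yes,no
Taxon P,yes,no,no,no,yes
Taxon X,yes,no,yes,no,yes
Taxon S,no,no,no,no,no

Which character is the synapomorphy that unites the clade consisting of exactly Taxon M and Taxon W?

Character polarity is set by the outgroup: the derived state is whichever differs from the outgroup's state, so for II the derived state is 'no', and for the remaining characters it is 'yes'.
I: derived state 'yes' in Taxon M, Taxon P, Taxon W, and Taxon X only — synapomorphy for {Taxon M, Taxon P, Taxon W, Taxon X}.
Only Taxon M, Taxon P, Taxon S, Taxon W, and Taxon X show the derived state 'no' for II, supporting them as a clade.
III groups Taxon M and Taxon X, which is incompatible with the clades supported by the remaining characters; treating it as convergent (homoplasy) costs fewer steps than any alternative tree.
IV: derived state 'yes' in Taxon M and Taxon W only — synapomorphy for {Taxon M, Taxon W}.
V (derived state 'yes') is shared by Taxon P and Taxon X — a synapomorphy uniting that clade.
Most parsimonious ingroup topology: ((((Taxon W,Taxon M),(Taxon P,Taxon X)),Taxon S),Taxon R).
The clade {Taxon M, Taxon W} is supported by IV: its derived state 'yes' occurs in exactly those taxa and in no other taxon (including the outgroup).

IV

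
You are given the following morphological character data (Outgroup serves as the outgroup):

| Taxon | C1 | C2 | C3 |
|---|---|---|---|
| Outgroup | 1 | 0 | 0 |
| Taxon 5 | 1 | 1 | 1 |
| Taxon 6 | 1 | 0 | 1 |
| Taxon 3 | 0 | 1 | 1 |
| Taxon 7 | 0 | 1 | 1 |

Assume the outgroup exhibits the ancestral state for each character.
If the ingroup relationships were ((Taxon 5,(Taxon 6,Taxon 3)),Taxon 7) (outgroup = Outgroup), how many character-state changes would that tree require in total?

Map each character onto ((Taxon 5,(Taxon 6,Taxon 3)),Taxon 7) (rooted by Outgroup) and count the minimum state changes it requires (Fitch parsimony):
C1: 2; C2: 2; C3: 1.
Total tree length = 5.

5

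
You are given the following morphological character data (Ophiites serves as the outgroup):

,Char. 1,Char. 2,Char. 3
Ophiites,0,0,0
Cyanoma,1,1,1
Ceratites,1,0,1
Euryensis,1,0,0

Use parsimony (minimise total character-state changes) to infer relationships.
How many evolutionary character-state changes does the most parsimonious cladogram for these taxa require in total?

3

The outgroup has state '0' for every character, so '1' is the derived state throughout.
Char. 1 (derived state '1') is shared by all ingroup taxa — unites the whole ingroup.
Char. 2 (derived state '1') is unique to Cyanoma (autapomorphy; uninformative for grouping).
Char. 3 (derived state '1') is shared by Ceratites and Cyanoma — a synapomorphy uniting that clade.
Most parsimonious ingroup topology: ((Cyanoma,Ceratites),Euryensis).
Changes per character on this tree: Char. 1: 1; Char. 2: 1; Char. 3: 1.
Total = 3.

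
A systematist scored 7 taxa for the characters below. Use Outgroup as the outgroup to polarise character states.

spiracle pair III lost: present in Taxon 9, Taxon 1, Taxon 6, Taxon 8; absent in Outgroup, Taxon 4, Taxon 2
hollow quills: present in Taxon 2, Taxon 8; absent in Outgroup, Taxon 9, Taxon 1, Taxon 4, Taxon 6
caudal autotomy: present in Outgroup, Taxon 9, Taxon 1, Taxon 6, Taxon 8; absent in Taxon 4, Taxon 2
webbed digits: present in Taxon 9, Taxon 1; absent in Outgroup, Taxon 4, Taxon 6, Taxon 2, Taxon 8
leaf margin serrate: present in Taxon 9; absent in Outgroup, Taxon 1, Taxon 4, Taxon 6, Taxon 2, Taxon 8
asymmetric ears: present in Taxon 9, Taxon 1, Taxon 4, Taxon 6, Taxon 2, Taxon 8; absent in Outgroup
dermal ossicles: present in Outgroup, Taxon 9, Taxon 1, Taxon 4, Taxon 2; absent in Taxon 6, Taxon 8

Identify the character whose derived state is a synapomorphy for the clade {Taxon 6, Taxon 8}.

dermal ossicles

Character polarity is set by the outgroup: the derived state is whichever differs from the outgroup's state, so for caudal autotomy, dermal ossicles the derived state is 'absent', and for the remaining characters it is 'present'.
spiracle pair III lost (derived state 'present') is shared by Taxon 1, Taxon 6, Taxon 8, and Taxon 9 — a synapomorphy uniting that clade.
hollow quills groups Taxon 2 and Taxon 8, which is incompatible with the clades supported by the remaining characters; treating it as convergent (homoplasy) costs fewer steps than any alternative tree.
Only Taxon 2 and Taxon 4 show the derived state 'absent' for caudal autotomy, supporting them as a clade.
webbed digits: derived state 'present' in Taxon 1 and Taxon 9 only — synapomorphy for {Taxon 1, Taxon 9}.
leaf margin serrate: derived state 'present' in Taxon 9 only — an autapomorphy, so it tells us nothing about relationships among taxa.
asymmetric ears (derived state 'present') is shared by all ingroup taxa — unites the whole ingroup.
Only Taxon 6 and Taxon 8 show the derived state 'absent' for dermal ossicles, supporting them as a clade.
Most parsimonious ingroup topology: (((Taxon 9,Taxon 1),(Taxon 6,Taxon 8)),(Taxon 4,Taxon 2)).
The clade {Taxon 6, Taxon 8} is supported by dermal ossicles: its derived state 'absent' occurs in exactly those taxa and in no other taxon (including the outgroup).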